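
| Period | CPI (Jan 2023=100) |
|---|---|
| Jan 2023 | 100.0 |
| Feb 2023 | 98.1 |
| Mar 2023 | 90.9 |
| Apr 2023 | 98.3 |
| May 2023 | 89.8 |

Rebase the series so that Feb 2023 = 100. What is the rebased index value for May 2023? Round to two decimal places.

Rebased(May 2023) = 89.8 / 98.1 × 100 = 91.5392

91.54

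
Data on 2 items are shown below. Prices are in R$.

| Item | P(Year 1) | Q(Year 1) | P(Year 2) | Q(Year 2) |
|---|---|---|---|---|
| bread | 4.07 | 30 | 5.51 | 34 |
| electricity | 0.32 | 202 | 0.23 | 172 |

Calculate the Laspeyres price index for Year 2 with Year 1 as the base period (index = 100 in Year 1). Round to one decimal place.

113.4

Laspeyres price index uses base-period quantities as weights.
ΣP(Year 2)·Q(Year 1) = 5.51×30 + 0.23×202 = 165.3 + 46.46 = 211.76
ΣP(Year 1)·Q(Year 1) = 4.07×30 + 0.32×202 = 122.1 + 64.64 = 186.74
Index = 211.76 / 186.74 × 100 = 113.3983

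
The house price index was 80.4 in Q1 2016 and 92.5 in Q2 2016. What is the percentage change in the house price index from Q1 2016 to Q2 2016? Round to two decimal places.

15.05%

Change = (92.5 − 80.4) / 80.4 × 100
       = 12.1 / 80.4 × 100 = 15.0498%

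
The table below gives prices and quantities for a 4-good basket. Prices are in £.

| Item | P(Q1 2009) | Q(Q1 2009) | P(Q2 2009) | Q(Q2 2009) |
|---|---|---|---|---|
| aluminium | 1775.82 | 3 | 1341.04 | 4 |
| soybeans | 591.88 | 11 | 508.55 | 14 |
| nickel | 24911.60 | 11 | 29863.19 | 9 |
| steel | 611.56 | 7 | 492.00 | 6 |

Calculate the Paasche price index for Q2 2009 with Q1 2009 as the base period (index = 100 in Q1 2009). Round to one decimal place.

116.8

Paasche price index uses current-period quantities as weights.
ΣP(Q2 2009)·Q(Q2 2009) = 1341.04×4 + 508.55×14 + 29863.19×9 + 492.00×6 = 5364.16 + 7119.7 + 268768.71 + 2952 = 284204.57
ΣP(Q1 2009)·Q(Q2 2009) = 1775.82×4 + 591.88×14 + 24911.60×9 + 611.56×6 = 7103.28 + 8286.32 + 224204.4 + 3669.36 = 243263.36
Index = 284204.57 / 243263.36 × 100 = 116.8300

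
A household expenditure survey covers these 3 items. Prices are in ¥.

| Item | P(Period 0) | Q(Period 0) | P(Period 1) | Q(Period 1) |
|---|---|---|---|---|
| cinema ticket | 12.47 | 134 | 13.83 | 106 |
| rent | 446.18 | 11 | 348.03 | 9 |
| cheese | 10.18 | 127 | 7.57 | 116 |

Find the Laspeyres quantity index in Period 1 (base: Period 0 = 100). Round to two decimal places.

82.81

Laspeyres quantity index uses base-period prices as weights.
ΣP(Period 0)·Q(Period 1) = 12.47×106 + 446.18×9 + 10.18×116 = 1321.82 + 4015.62 + 1180.88 = 6518.32
ΣP(Period 0)·Q(Period 0) = 12.47×134 + 446.18×11 + 10.18×127 = 1670.98 + 4907.98 + 1292.86 = 7871.82
Index = 6518.32 / 7871.82 × 100 = 82.8058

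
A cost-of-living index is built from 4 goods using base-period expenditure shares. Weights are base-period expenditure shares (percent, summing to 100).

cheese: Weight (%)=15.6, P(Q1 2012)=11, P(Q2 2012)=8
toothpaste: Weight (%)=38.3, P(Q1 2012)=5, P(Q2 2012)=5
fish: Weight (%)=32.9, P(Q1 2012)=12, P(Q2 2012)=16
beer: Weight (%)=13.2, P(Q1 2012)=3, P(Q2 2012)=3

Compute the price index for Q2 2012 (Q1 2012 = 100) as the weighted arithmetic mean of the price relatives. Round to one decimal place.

cheese: 15.6 × (8/11) = 15.6 × 0.727273 = 11.3455
toothpaste: 38.3 × (5/5) = 38.3 × 1.000000 = 38.3000
fish: 32.9 × (16/12) = 32.9 × 1.333333 = 43.8667
beer: 13.2 × (3/3) = 13.2 × 1.000000 = 13.2000
Index = Σ wᵢ·(p₁ᵢ/p₀ᵢ) = 11.3455 + 38.3000 + 43.8667 + 13.2000 = 106.7121

106.7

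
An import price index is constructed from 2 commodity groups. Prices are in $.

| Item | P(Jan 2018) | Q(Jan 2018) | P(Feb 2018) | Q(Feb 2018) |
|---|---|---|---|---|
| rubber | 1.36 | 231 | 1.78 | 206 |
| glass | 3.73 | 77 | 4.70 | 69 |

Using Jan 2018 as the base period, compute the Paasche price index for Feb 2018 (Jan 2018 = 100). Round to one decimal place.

128.5

Paasche price index uses current-period quantities as weights.
ΣP(Feb 2018)·Q(Feb 2018) = 1.78×206 + 4.70×69 = 366.68 + 324.3 = 690.98
ΣP(Jan 2018)·Q(Feb 2018) = 1.36×206 + 3.73×69 = 280.16 + 257.37 = 537.53
Index = 690.98 / 537.53 × 100 = 128.5472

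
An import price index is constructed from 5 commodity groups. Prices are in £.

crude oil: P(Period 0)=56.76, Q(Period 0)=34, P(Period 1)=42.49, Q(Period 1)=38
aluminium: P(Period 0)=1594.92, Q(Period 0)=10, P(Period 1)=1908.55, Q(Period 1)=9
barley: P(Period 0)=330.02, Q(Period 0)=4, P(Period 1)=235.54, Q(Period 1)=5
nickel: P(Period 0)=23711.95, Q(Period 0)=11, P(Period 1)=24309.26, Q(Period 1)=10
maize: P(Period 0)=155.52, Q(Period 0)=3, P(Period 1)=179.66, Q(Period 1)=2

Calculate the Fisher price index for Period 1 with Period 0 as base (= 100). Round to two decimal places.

103.12

Laspeyres component (base-period weights):
ΣP(Period 1)Q(Period 0) = 42.49×34 + 1908.55×10 + 235.54×4 + 24309.26×11 + 179.66×3 = 1444.66 + 19085.5 + 942.16 + 267401.86 + 538.98 = 289413.16
ΣP(Period 0)Q(Period 0) = 56.76×34 + 1594.92×10 + 330.02×4 + 23711.95×11 + 155.52×3 = 1929.84 + 15949.2 + 1320.08 + 260831.45 + 466.56 = 280497.13
L = 289413.16 / 280497.13 × 100 = 103.1787
Paasche component (current-period weights):
ΣP(Period 1)Q(Period 1) = 42.49×38 + 1908.55×9 + 235.54×5 + 24309.26×10 + 179.66×2 = 1614.62 + 17176.95 + 1177.7 + 243092.6 + 359.32 = 263421.19
ΣP(Period 0)Q(Period 1) = 56.76×38 + 1594.92×9 + 330.02×5 + 23711.95×10 + 155.52×2 = 2156.88 + 14354.28 + 1650.1 + 237119.5 + 311.04 = 255591.8
P = 263421.19 / 255591.8 × 100 = 103.0632
Fisher = √(L × P) = √(103.1787 × 103.0632) = 103.1209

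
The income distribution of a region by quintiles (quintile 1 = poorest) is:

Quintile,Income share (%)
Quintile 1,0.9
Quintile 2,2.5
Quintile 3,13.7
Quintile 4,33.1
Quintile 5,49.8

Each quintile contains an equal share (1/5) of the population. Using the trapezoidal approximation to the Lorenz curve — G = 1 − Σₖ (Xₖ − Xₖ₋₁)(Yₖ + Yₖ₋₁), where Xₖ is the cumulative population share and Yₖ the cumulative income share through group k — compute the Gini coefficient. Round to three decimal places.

0.514

Cumulative income shares Yₖ: 0.0090, 0.0340, 0.1710, 0.5020, 1.0000
Σ (Xₖ−Xₖ₋₁)(Yₖ+Yₖ₋₁) = (1/5)(0.0090+0.0000) + (1/5)(0.0340+0.0090) + (1/5)(0.1710+0.0340) + (1/5)(0.5020+0.1710) + (1/5)(1.0000+0.5020)
  = 0.0018 + 0.0086 + 0.0410 + 0.1346 + 0.3004 = 0.4864
G = 1 − 0.4864 = 0.5136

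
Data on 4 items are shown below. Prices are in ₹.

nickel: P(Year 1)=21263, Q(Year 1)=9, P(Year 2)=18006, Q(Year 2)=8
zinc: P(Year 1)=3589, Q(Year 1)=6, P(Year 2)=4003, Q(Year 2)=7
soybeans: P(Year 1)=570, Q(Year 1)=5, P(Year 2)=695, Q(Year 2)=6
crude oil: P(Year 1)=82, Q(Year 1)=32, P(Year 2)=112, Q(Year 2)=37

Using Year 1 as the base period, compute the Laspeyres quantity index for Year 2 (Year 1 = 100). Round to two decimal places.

92.36

Laspeyres quantity index uses base-period prices as weights.
ΣP(Year 1)·Q(Year 2) = 21263×8 + 3589×7 + 570×6 + 82×37 = 170104 + 25123 + 3420 + 3034 = 201681
ΣP(Year 1)·Q(Year 1) = 21263×9 + 3589×6 + 570×5 + 82×32 = 191367 + 21534 + 2850 + 2624 = 218375
Index = 201681 / 218375 × 100 = 92.3554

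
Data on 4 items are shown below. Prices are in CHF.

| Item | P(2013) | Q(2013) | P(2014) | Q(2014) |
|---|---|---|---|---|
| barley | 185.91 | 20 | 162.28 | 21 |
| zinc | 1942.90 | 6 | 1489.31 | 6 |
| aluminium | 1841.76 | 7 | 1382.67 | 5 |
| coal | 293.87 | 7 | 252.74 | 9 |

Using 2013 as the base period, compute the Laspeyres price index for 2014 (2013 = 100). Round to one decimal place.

Laspeyres price index uses base-period quantities as weights.
ΣP(2014)·Q(2013) = 162.28×20 + 1489.31×6 + 1382.67×7 + 252.74×7 = 3245.6 + 8935.86 + 9678.69 + 1769.18 = 23629.33
ΣP(2013)·Q(2013) = 185.91×20 + 1942.90×6 + 1841.76×7 + 293.87×7 = 3718.2 + 11657.4 + 12892.32 + 2057.09 = 30325.01
Index = 23629.33 / 30325.01 × 100 = 77.9203

77.9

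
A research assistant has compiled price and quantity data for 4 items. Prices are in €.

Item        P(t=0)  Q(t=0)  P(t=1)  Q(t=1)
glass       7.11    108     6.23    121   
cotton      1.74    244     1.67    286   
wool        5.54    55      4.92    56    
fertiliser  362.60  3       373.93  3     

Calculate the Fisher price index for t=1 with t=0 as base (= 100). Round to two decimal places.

Laspeyres component (base-period weights):
ΣP(t=1)Q(t=0) = 6.23×108 + 1.67×244 + 4.92×55 + 373.93×3 = 672.84 + 407.48 + 270.6 + 1121.79 = 2472.71
ΣP(t=0)Q(t=0) = 7.11×108 + 1.74×244 + 5.54×55 + 362.60×3 = 767.88 + 424.56 + 304.7 + 1087.8 = 2584.94
L = 2472.71 / 2584.94 × 100 = 95.6583
Paasche component (current-period weights):
ΣP(t=1)Q(t=1) = 6.23×121 + 1.67×286 + 4.92×56 + 373.93×3 = 753.83 + 477.62 + 275.52 + 1121.79 = 2628.76
ΣP(t=0)Q(t=1) = 7.11×121 + 1.74×286 + 5.54×56 + 362.60×3 = 860.31 + 497.64 + 310.24 + 1087.8 = 2755.99
P = 2628.76 / 2755.99 × 100 = 95.3835
Fisher = √(L × P) = √(95.6583 × 95.3835) = 95.5208

95.52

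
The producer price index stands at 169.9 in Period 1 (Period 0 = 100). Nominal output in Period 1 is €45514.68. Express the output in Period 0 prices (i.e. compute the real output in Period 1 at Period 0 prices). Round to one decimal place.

Real = Nominal ÷ (Index/100) = 45514.68 ÷ (169.9/100)
     = 45514.68 ÷ 1.699 = 26789.0995

26789.1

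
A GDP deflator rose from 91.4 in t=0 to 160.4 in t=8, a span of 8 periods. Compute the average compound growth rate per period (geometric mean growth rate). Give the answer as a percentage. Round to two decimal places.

Growth factor = (160.4/91.4)^(1/8) = (1.754923)^(1/8) = 1.072833
Growth rate = 1.072833 − 1 = 0.072833 = 7.2833%

7.28%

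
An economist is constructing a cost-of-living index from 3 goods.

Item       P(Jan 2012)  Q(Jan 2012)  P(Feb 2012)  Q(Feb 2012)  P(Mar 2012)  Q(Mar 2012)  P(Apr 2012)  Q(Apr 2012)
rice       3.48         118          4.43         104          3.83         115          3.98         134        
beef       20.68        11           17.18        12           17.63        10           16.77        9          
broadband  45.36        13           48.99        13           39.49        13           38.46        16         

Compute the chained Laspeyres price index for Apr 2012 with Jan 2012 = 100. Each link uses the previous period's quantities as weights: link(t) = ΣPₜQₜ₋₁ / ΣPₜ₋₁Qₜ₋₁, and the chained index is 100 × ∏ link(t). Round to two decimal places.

94.23

Link Jan 2012→Feb 2012:
ΣP(Feb 2012)Q(Jan 2012) = 4.43×118 + 17.18×11 + 48.99×13 = 522.74 + 188.98 + 636.87 = 1348.59
ΣP(Jan 2012)Q(Jan 2012) = 3.48×118 + 20.68×11 + 45.36×13 = 410.64 + 227.48 + 589.68 = 1227.8
link = 1348.59/1227.8 = 1.098379
Link Feb 2012→Mar 2012:
ΣP(Mar 2012)Q(Feb 2012) = 3.83×104 + 17.63×12 + 39.49×13 = 398.32 + 211.56 + 513.37 = 1123.25
ΣP(Feb 2012)Q(Feb 2012) = 4.43×104 + 17.18×12 + 48.99×13 = 460.72 + 206.16 + 636.87 = 1303.75
link = 1123.25/1303.75 = 0.861553
Link Mar 2012→Apr 2012:
ΣP(Apr 2012)Q(Mar 2012) = 3.98×115 + 16.77×10 + 38.46×13 = 457.7 + 167.7 + 499.98 = 1125.38
ΣP(Mar 2012)Q(Mar 2012) = 3.83×115 + 17.63×10 + 39.49×13 = 440.45 + 176.3 + 513.37 = 1130.12
link = 1125.38/1130.12 = 0.995806
Chained index = 100 × 1.098379 × 0.861553 × 0.995806 = 94.2343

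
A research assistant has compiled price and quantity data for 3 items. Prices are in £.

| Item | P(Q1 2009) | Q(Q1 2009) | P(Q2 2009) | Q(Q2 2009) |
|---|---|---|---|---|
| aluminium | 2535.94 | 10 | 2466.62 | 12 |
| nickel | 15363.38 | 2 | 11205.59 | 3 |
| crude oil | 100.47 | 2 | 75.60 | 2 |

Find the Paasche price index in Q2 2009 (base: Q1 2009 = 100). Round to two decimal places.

Paasche price index uses current-period quantities as weights.
ΣP(Q2 2009)·Q(Q2 2009) = 2466.62×12 + 11205.59×3 + 75.60×2 = 29599.44 + 33616.77 + 151.2 = 63367.41
ΣP(Q1 2009)·Q(Q2 2009) = 2535.94×12 + 15363.38×3 + 100.47×2 = 30431.28 + 46090.14 + 200.94 = 76722.36
Index = 63367.41 / 76722.36 × 100 = 82.5931

82.59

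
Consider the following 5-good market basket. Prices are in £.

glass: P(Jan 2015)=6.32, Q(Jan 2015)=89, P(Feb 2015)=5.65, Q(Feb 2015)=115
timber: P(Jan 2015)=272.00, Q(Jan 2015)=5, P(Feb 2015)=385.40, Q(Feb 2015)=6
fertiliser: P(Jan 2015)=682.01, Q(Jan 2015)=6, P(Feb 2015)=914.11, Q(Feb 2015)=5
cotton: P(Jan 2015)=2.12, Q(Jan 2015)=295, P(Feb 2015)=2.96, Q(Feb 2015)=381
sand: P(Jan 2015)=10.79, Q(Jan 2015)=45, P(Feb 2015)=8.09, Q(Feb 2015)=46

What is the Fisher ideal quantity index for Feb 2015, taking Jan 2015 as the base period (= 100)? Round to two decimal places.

Laspeyres component (base-period weights):
ΣP(Jan 2015)Q(Feb 2015) = 6.32×115 + 272.00×6 + 682.01×5 + 2.12×381 + 10.79×46 = 726.8 + 1632 + 3410.05 + 807.72 + 496.34 = 7072.91
ΣP(Jan 2015)Q(Jan 2015) = 6.32×89 + 272.00×5 + 682.01×6 + 2.12×295 + 10.79×45 = 562.48 + 1360 + 4092.06 + 625.4 + 485.55 = 7125.49
L = 7072.91 / 7125.49 × 100 = 99.2621
Paasche component (current-period weights):
ΣP(Feb 2015)Q(Feb 2015) = 5.65×115 + 385.40×6 + 914.11×5 + 2.96×381 + 8.09×46 = 649.75 + 2312.4 + 4570.55 + 1127.76 + 372.14 = 9032.6
ΣP(Feb 2015)Q(Jan 2015) = 5.65×89 + 385.40×5 + 914.11×6 + 2.96×295 + 8.09×45 = 502.85 + 1927 + 5484.66 + 873.2 + 364.05 = 9151.76
P = 9032.6 / 9151.76 × 100 = 98.6980
Fisher = √(L × P) = √(99.2621 × 98.6980) = 98.9796

98.98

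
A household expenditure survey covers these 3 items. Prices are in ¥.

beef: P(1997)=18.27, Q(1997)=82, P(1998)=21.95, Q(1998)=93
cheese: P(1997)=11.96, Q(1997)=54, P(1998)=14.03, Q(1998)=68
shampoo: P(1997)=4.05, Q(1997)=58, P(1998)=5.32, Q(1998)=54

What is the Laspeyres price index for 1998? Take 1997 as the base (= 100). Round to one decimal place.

120.5

Laspeyres price index uses base-period quantities as weights.
ΣP(1998)·Q(1997) = 21.95×82 + 14.03×54 + 5.32×58 = 1799.9 + 757.62 + 308.56 = 2866.08
ΣP(1997)·Q(1997) = 18.27×82 + 11.96×54 + 4.05×58 = 1498.14 + 645.84 + 234.9 = 2378.88
Index = 2866.08 / 2378.88 × 100 = 120.4802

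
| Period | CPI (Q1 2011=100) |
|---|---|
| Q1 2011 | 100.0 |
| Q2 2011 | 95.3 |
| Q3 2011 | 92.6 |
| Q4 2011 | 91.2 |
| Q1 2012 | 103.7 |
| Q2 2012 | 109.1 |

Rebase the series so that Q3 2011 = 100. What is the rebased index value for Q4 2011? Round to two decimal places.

Rebased(Q4 2011) = 91.2 / 92.6 × 100 = 98.4881

98.49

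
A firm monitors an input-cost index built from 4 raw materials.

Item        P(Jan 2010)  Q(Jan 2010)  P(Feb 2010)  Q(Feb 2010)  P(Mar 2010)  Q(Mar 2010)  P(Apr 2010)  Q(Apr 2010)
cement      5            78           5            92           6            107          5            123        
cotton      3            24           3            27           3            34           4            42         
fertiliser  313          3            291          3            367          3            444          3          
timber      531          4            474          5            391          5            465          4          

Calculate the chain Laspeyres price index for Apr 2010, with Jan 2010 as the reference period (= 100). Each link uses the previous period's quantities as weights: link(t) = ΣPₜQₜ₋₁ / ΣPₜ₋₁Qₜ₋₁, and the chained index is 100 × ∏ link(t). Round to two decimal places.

101.77

Link Jan 2010→Feb 2010:
ΣP(Feb 2010)Q(Jan 2010) = 5×78 + 3×24 + 291×3 + 474×4 = 390 + 72 + 873 + 1896 = 3231
ΣP(Jan 2010)Q(Jan 2010) = 5×78 + 3×24 + 313×3 + 531×4 = 390 + 72 + 939 + 2124 = 3525
link = 3231/3525 = 0.916596
Link Feb 2010→Mar 2010:
ΣP(Mar 2010)Q(Feb 2010) = 6×92 + 3×27 + 367×3 + 391×5 = 552 + 81 + 1101 + 1955 = 3689
ΣP(Feb 2010)Q(Feb 2010) = 5×92 + 3×27 + 291×3 + 474×5 = 460 + 81 + 873 + 2370 = 3784
link = 3689/3784 = 0.974894
Link Mar 2010→Apr 2010:
ΣP(Apr 2010)Q(Mar 2010) = 5×107 + 4×34 + 444×3 + 465×5 = 535 + 136 + 1332 + 2325 = 4328
ΣP(Mar 2010)Q(Mar 2010) = 6×107 + 3×34 + 367×3 + 391×5 = 642 + 102 + 1101 + 1955 = 3800
link = 4328/3800 = 1.138947
Chained index = 100 × 0.916596 × 0.974894 × 1.138947 = 101.7745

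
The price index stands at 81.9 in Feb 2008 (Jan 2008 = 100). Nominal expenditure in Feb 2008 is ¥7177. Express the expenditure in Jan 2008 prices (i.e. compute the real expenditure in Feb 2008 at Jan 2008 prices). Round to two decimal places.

Real = Nominal ÷ (Index/100) = 7177 ÷ (81.9/100)
     = 7177 ÷ 0.819 = 8763.1258

8763.13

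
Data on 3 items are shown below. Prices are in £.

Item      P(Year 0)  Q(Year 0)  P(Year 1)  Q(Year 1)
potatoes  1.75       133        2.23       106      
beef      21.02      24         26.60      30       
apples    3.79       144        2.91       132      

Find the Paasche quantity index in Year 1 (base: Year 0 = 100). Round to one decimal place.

104.8

Paasche quantity index uses current-period prices as weights.
ΣP(Year 1)·Q(Year 1) = 2.23×106 + 26.60×30 + 2.91×132 = 236.38 + 798 + 384.12 = 1418.5
ΣP(Year 1)·Q(Year 0) = 2.23×133 + 26.60×24 + 2.91×144 = 296.59 + 638.4 + 419.04 = 1354.03
Index = 1418.5 / 1354.03 × 100 = 104.7613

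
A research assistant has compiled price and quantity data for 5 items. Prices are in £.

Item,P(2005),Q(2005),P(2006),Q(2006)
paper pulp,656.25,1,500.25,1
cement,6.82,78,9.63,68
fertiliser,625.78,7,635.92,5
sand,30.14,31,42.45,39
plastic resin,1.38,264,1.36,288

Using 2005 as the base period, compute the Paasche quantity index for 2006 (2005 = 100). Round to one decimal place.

86.5

Paasche quantity index uses current-period prices as weights.
ΣP(2006)·Q(2006) = 500.25×1 + 9.63×68 + 635.92×5 + 42.45×39 + 1.36×288 = 500.25 + 654.84 + 3179.6 + 1655.55 + 391.68 = 6381.92
ΣP(2006)·Q(2005) = 500.25×1 + 9.63×78 + 635.92×7 + 42.45×31 + 1.36×264 = 500.25 + 751.14 + 4451.44 + 1315.95 + 359.04 = 7377.82
Index = 6381.92 / 7377.82 × 100 = 86.5014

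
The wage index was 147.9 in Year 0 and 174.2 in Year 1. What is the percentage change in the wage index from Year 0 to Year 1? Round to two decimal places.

17.78%

Change = (174.2 − 147.9) / 147.9 × 100
       = 26.3 / 147.9 × 100 = 17.7823%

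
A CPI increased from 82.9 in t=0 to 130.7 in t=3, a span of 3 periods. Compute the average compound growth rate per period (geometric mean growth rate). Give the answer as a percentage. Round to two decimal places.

Growth factor = (130.7/82.9)^(1/3) = (1.576598)^(1/3) = 1.163877
Growth rate = 1.163877 − 1 = 0.163877 = 16.3877%

16.39%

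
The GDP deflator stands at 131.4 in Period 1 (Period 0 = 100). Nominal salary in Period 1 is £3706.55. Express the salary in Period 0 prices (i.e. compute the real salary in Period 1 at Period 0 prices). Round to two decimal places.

2820.81

Real = Nominal ÷ (Index/100) = 3706.55 ÷ (131.4/100)
     = 3706.55 ÷ 1.314 = 2820.8143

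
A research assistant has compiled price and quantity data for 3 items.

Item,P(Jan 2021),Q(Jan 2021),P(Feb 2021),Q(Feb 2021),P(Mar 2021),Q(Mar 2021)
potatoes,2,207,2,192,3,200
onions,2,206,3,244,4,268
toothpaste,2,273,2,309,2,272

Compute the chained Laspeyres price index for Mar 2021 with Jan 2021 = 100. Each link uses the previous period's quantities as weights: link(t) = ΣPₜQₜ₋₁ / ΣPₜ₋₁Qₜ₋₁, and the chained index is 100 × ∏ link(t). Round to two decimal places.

143.93

Link Jan 2021→Feb 2021:
ΣP(Feb 2021)Q(Jan 2021) = 2×207 + 3×206 + 2×273 = 414 + 618 + 546 = 1578
ΣP(Jan 2021)Q(Jan 2021) = 2×207 + 2×206 + 2×273 = 414 + 412 + 546 = 1372
link = 1578/1372 = 1.150146
Link Feb 2021→Mar 2021:
ΣP(Mar 2021)Q(Feb 2021) = 3×192 + 4×244 + 2×309 = 576 + 976 + 618 = 2170
ΣP(Feb 2021)Q(Feb 2021) = 2×192 + 3×244 + 2×309 = 384 + 732 + 618 = 1734
link = 2170/1734 = 1.251442
Chained index = 100 × 1.150146 × 1.251442 = 143.9340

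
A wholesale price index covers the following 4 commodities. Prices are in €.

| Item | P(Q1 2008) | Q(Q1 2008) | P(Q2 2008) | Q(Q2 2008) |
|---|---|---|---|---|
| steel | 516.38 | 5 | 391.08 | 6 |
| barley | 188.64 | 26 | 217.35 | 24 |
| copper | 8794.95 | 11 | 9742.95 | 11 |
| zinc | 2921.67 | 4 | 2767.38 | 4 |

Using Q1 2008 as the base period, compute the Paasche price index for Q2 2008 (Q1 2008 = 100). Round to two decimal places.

108.40

Paasche price index uses current-period quantities as weights.
ΣP(Q2 2008)·Q(Q2 2008) = 391.08×6 + 217.35×24 + 9742.95×11 + 2767.38×4 = 2346.48 + 5216.4 + 107172.45 + 11069.52 = 125804.85
ΣP(Q1 2008)·Q(Q2 2008) = 516.38×6 + 188.64×24 + 8794.95×11 + 2921.67×4 = 3098.28 + 4527.36 + 96744.45 + 11686.68 = 116056.77
Index = 125804.85 / 116056.77 × 100 = 108.3994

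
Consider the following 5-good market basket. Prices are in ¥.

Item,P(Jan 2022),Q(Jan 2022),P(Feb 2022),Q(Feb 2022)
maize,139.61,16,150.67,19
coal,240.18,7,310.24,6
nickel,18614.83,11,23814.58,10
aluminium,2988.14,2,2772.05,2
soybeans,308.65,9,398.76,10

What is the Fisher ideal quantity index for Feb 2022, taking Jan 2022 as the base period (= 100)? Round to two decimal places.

91.61

Laspeyres component (base-period weights):
ΣP(Jan 2022)Q(Feb 2022) = 139.61×19 + 240.18×6 + 18614.83×10 + 2988.14×2 + 308.65×10 = 2652.59 + 1441.08 + 186148.3 + 5976.28 + 3086.5 = 199304.75
ΣP(Jan 2022)Q(Jan 2022) = 139.61×16 + 240.18×7 + 18614.83×11 + 2988.14×2 + 308.65×9 = 2233.76 + 1681.26 + 204763.13 + 5976.28 + 2777.85 = 217432.28
L = 199304.75 / 217432.28 × 100 = 91.6629
Paasche component (current-period weights):
ΣP(Feb 2022)Q(Feb 2022) = 150.67×19 + 310.24×6 + 23814.58×10 + 2772.05×2 + 398.76×10 = 2862.73 + 1861.44 + 238145.8 + 5544.1 + 3987.6 = 252401.67
ΣP(Feb 2022)Q(Jan 2022) = 150.67×16 + 310.24×7 + 23814.58×11 + 2772.05×2 + 398.76×9 = 2410.72 + 2171.68 + 261960.38 + 5544.1 + 3588.84 = 275675.72
P = 252401.67 / 275675.72 × 100 = 91.5575
Fisher = √(L × P) = √(91.6629 × 91.5575) = 91.6102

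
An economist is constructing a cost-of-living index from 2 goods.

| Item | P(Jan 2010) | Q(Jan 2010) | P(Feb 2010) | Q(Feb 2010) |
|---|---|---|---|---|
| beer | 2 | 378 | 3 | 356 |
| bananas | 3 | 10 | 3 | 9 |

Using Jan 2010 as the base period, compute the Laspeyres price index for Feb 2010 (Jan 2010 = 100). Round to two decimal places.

Laspeyres price index uses base-period quantities as weights.
ΣP(Feb 2010)·Q(Jan 2010) = 3×378 + 3×10 = 1134 + 30 = 1164
ΣP(Jan 2010)·Q(Jan 2010) = 2×378 + 3×10 = 756 + 30 = 786
Index = 1164 / 786 × 100 = 148.0916

148.09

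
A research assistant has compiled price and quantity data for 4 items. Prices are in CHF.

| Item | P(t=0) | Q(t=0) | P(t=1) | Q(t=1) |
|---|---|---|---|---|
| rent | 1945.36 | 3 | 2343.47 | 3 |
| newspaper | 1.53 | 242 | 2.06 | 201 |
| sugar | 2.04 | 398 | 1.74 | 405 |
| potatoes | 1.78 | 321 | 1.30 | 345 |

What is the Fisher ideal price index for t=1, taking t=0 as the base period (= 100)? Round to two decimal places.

Laspeyres component (base-period weights):
ΣP(t=1)Q(t=0) = 2343.47×3 + 2.06×242 + 1.74×398 + 1.30×321 = 7030.41 + 498.52 + 692.52 + 417.3 = 8638.75
ΣP(t=0)Q(t=0) = 1945.36×3 + 1.53×242 + 2.04×398 + 1.78×321 = 5836.08 + 370.26 + 811.92 + 571.38 = 7589.64
L = 8638.75 / 7589.64 × 100 = 113.8229
Paasche component (current-period weights):
ΣP(t=1)Q(t=1) = 2343.47×3 + 2.06×201 + 1.74×405 + 1.30×345 = 7030.41 + 414.06 + 704.7 + 448.5 = 8597.67
ΣP(t=0)Q(t=1) = 1945.36×3 + 1.53×201 + 2.04×405 + 1.78×345 = 5836.08 + 307.53 + 826.2 + 614.1 = 7583.91
P = 8597.67 / 7583.91 × 100 = 113.3672
Fisher = √(L × P) = √(113.8229 × 113.3672) = 113.5949

113.59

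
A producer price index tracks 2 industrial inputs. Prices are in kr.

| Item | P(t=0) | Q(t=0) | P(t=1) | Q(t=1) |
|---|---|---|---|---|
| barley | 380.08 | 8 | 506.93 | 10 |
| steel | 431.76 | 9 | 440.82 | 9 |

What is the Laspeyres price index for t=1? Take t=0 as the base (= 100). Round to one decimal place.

Laspeyres price index uses base-period quantities as weights.
ΣP(t=1)·Q(t=0) = 506.93×8 + 440.82×9 = 4055.44 + 3967.38 = 8022.82
ΣP(t=0)·Q(t=0) = 380.08×8 + 431.76×9 = 3040.64 + 3885.84 = 6926.48
Index = 8022.82 / 6926.48 × 100 = 115.8282

115.8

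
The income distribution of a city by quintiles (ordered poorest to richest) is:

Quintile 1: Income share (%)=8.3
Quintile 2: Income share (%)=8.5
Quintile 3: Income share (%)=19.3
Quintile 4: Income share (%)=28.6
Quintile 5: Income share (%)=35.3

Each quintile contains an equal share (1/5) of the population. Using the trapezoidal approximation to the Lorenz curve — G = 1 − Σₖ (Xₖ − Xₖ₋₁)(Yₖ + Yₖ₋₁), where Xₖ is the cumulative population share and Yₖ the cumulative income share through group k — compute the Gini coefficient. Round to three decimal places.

Cumulative income shares Yₖ: 0.0830, 0.1680, 0.3610, 0.6470, 1.0000
Σ (Xₖ−Xₖ₋₁)(Yₖ+Yₖ₋₁) = (1/5)(0.0830+0.0000) + (1/5)(0.1680+0.0830) + (1/5)(0.3610+0.1680) + (1/5)(0.6470+0.3610) + (1/5)(1.0000+0.6470)
  = 0.0166 + 0.0502 + 0.1058 + 0.2016 + 0.3294 = 0.7036
G = 1 − 0.7036 = 0.2964

0.296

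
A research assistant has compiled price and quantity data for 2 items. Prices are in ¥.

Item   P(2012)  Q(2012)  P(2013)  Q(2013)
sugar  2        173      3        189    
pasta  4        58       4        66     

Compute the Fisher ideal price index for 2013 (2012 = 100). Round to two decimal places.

129.68

Laspeyres component (base-period weights):
ΣP(2013)Q(2012) = 3×173 + 4×58 = 519 + 232 = 751
ΣP(2012)Q(2012) = 2×173 + 4×58 = 346 + 232 = 578
L = 751 / 578 × 100 = 129.9308
Paasche component (current-period weights):
ΣP(2013)Q(2013) = 3×189 + 4×66 = 567 + 264 = 831
ΣP(2012)Q(2013) = 2×189 + 4×66 = 378 + 264 = 642
P = 831 / 642 × 100 = 129.4393
Fisher = √(L × P) = √(129.9308 × 129.4393) = 129.6848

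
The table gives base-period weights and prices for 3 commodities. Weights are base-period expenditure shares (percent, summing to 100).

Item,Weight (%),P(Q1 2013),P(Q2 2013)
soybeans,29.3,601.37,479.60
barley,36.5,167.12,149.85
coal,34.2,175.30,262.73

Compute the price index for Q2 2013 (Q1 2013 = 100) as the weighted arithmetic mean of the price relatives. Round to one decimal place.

soybeans: 29.3 × (479.60/601.37) = 29.3 × 0.797512 = 23.3671
barley: 36.5 × (149.85/167.12) = 36.5 × 0.896661 = 32.7281
coal: 34.2 × (262.73/175.30) = 34.2 × 1.498745 = 51.2571
Index = Σ wᵢ·(p₁ᵢ/p₀ᵢ) = 23.3671 + 32.7281 + 51.2571 = 107.3523

107.4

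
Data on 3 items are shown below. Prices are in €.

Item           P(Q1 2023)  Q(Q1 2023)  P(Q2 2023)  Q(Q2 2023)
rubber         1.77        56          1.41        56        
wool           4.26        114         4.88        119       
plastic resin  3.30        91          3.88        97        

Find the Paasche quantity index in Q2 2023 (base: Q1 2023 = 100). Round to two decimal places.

104.82

Paasche quantity index uses current-period prices as weights.
ΣP(Q2 2023)·Q(Q2 2023) = 1.41×56 + 4.88×119 + 3.88×97 = 78.96 + 580.72 + 376.36 = 1036.04
ΣP(Q2 2023)·Q(Q1 2023) = 1.41×56 + 4.88×114 + 3.88×91 = 78.96 + 556.32 + 353.08 = 988.36
Index = 1036.04 / 988.36 × 100 = 104.8242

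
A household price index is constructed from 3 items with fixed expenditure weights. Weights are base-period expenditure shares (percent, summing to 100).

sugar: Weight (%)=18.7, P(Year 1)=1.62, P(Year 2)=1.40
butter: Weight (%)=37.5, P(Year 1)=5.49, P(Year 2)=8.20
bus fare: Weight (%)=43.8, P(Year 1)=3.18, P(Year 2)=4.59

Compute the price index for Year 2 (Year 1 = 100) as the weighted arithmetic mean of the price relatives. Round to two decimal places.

sugar: 18.7 × (1.40/1.62) = 18.7 × 0.864198 = 16.1605
butter: 37.5 × (8.20/5.49) = 37.5 × 1.493625 = 56.0109
bus fare: 43.8 × (4.59/3.18) = 43.8 × 1.443396 = 63.2208
Index = Σ wᵢ·(p₁ᵢ/p₀ᵢ) = 16.1605 + 56.0109 + 63.2208 = 135.3922

135.39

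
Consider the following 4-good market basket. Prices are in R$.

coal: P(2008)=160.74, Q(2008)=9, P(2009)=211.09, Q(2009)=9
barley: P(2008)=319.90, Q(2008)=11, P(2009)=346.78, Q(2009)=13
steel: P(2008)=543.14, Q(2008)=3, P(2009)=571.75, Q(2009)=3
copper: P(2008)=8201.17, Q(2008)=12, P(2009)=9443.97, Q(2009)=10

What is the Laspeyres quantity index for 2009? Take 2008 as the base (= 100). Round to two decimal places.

84.99

Laspeyres quantity index uses base-period prices as weights.
ΣP(2008)·Q(2009) = 160.74×9 + 319.90×13 + 543.14×3 + 8201.17×10 = 1446.66 + 4158.7 + 1629.42 + 82011.7 = 89246.48
ΣP(2008)·Q(2008) = 160.74×9 + 319.90×11 + 543.14×3 + 8201.17×12 = 1446.66 + 3518.9 + 1629.42 + 98414.04 = 105009.02
Index = 89246.48 / 105009.02 × 100 = 84.9893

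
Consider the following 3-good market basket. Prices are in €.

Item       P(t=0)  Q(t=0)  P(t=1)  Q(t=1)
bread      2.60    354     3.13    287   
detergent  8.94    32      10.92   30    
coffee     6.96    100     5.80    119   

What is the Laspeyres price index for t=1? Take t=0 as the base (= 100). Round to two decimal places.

Laspeyres price index uses base-period quantities as weights.
ΣP(t=1)·Q(t=0) = 3.13×354 + 10.92×32 + 5.80×100 = 1108.02 + 349.44 + 580 = 2037.46
ΣP(t=0)·Q(t=0) = 2.60×354 + 8.94×32 + 6.96×100 = 920.4 + 286.08 + 696 = 1902.48
Index = 2037.46 / 1902.48 × 100 = 107.0949

107.09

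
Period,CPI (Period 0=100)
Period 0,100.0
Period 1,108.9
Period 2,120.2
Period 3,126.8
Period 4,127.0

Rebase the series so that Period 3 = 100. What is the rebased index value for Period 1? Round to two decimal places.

Rebased(Period 1) = 108.9 / 126.8 × 100 = 85.8833

85.88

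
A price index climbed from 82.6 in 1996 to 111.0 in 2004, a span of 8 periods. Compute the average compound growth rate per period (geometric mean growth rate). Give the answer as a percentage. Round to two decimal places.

3.76%

Growth factor = (111.0/82.6)^(1/8) = (1.343826)^(1/8) = 1.037631
Growth rate = 1.037631 − 1 = 0.037631 = 3.7631%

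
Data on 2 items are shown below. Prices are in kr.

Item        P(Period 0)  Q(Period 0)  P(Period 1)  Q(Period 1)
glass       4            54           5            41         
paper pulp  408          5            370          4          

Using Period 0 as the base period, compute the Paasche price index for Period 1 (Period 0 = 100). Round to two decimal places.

Paasche price index uses current-period quantities as weights.
ΣP(Period 1)·Q(Period 1) = 5×41 + 370×4 = 205 + 1480 = 1685
ΣP(Period 0)·Q(Period 1) = 4×41 + 408×4 = 164 + 1632 = 1796
Index = 1685 / 1796 × 100 = 93.8196

93.82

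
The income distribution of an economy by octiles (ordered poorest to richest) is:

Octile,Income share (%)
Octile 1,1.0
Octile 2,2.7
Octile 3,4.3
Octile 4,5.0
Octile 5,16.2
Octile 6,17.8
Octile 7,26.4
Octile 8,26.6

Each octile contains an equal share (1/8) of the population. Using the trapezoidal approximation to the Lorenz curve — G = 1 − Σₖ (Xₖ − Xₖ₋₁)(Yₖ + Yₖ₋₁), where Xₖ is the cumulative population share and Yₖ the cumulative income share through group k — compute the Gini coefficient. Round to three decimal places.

Cumulative income shares Yₖ: 0.0100, 0.0370, 0.0800, 0.1300, 0.2920, 0.4700, 0.7340, 1.0000
Σ (Xₖ−Xₖ₋₁)(Yₖ+Yₖ₋₁) = (1/8)(0.0100+0.0000) + (1/8)(0.0370+0.0100) + (1/8)(0.0800+0.0370) + (1/8)(0.1300+0.0800) + (1/8)(0.2920+0.1300) + (1/8)(0.4700+0.2920) + (1/8)(0.7340+0.4700) + (1/8)(1.0000+0.7340)
  = 0.0013 + 0.0059 + 0.0146 + 0.0263 + 0.0528 + 0.0953 + 0.1505 + 0.2167 = 0.5633
G = 1 − 0.5633 = 0.4367

0.437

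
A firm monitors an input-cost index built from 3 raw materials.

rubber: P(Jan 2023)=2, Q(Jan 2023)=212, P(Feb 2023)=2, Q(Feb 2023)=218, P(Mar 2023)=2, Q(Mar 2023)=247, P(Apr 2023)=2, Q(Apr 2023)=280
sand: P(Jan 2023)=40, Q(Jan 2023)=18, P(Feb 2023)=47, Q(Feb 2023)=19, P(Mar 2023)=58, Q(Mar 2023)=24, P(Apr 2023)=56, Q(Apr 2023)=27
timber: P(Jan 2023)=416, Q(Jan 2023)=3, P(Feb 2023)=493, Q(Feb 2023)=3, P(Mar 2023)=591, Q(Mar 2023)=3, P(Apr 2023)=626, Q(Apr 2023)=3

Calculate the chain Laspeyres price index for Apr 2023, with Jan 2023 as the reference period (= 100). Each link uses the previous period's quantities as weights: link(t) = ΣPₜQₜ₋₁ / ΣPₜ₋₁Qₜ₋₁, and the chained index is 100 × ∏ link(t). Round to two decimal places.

Link Jan 2023→Feb 2023:
ΣP(Feb 2023)Q(Jan 2023) = 2×212 + 47×18 + 493×3 = 424 + 846 + 1479 = 2749
ΣP(Jan 2023)Q(Jan 2023) = 2×212 + 40×18 + 416×3 = 424 + 720 + 1248 = 2392
link = 2749/2392 = 1.149247
Link Feb 2023→Mar 2023:
ΣP(Mar 2023)Q(Feb 2023) = 2×218 + 58×19 + 591×3 = 436 + 1102 + 1773 = 3311
ΣP(Feb 2023)Q(Feb 2023) = 2×218 + 47×19 + 493×3 = 436 + 893 + 1479 = 2808
link = 3311/2808 = 1.179131
Link Mar 2023→Apr 2023:
ΣP(Apr 2023)Q(Mar 2023) = 2×247 + 56×24 + 626×3 = 494 + 1344 + 1878 = 3716
ΣP(Mar 2023)Q(Mar 2023) = 2×247 + 58×24 + 591×3 = 494 + 1392 + 1773 = 3659
link = 3716/3659 = 1.015578
Chained index = 100 × 1.149247 × 1.179131 × 1.015578 = 137.6223

137.62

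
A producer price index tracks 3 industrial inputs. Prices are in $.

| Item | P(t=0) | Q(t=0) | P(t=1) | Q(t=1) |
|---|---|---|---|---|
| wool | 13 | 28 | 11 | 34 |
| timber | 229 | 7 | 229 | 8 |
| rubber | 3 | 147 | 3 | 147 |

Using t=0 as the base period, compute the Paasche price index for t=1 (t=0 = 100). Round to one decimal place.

97.5

Paasche price index uses current-period quantities as weights.
ΣP(t=1)·Q(t=1) = 11×34 + 229×8 + 3×147 = 374 + 1832 + 441 = 2647
ΣP(t=0)·Q(t=1) = 13×34 + 229×8 + 3×147 = 442 + 1832 + 441 = 2715
Index = 2647 / 2715 × 100 = 97.4954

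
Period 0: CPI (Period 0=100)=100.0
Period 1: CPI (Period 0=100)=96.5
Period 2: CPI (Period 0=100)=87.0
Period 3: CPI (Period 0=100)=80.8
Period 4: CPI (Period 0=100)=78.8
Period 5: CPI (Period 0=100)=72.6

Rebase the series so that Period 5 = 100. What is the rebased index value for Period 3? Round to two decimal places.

Rebased(Period 3) = 80.8 / 72.6 × 100 = 111.2948

111.29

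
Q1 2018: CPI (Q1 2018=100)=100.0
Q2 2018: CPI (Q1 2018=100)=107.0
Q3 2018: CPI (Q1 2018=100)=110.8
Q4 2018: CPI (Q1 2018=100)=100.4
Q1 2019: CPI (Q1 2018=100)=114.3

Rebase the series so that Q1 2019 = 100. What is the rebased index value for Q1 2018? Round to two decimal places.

Rebased(Q1 2018) = 100.0 / 114.3 × 100 = 87.4891

87.49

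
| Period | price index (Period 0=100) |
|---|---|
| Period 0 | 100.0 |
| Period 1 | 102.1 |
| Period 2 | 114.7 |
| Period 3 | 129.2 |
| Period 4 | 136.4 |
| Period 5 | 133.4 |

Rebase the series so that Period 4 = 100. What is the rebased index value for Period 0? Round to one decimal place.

73.3

Rebased(Period 0) = 100.0 / 136.4 × 100 = 73.3138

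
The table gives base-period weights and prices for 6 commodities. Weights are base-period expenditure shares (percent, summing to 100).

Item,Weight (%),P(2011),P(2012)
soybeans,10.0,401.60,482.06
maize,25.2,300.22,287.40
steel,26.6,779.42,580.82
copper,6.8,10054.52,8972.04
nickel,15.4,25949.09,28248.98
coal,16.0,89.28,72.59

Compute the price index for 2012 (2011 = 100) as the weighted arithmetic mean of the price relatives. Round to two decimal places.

91.79

soybeans: 10.0 × (482.06/401.60) = 10.0 × 1.200349 = 12.0035
maize: 25.2 × (287.40/300.22) = 25.2 × 0.957298 = 24.1239
steel: 26.6 × (580.82/779.42) = 26.6 × 0.745195 = 19.8222
copper: 6.8 × (8972.04/10054.52) = 6.8 × 0.892339 = 6.0679
nickel: 15.4 × (28248.98/25949.09) = 15.4 × 1.088631 = 16.7649
coal: 16.0 × (72.59/89.28) = 16.0 × 0.813060 = 13.0090
Index = Σ wᵢ·(p₁ᵢ/p₀ᵢ) = 12.0035 + 24.1239 + 19.8222 + 6.0679 + 16.7649 + 13.0090 = 91.7914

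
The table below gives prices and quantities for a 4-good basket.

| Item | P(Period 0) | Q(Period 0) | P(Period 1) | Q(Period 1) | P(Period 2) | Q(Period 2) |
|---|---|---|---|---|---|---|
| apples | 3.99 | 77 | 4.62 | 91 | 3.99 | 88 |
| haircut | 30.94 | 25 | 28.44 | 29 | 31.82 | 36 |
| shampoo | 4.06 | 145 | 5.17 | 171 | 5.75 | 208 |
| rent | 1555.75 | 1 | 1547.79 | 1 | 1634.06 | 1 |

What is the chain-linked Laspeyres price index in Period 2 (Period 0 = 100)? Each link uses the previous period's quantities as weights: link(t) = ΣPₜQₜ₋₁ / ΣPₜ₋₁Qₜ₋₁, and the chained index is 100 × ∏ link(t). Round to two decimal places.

Link Period 0→Period 1:
ΣP(Period 1)Q(Period 0) = 4.62×77 + 28.44×25 + 5.17×145 + 1547.79×1 = 355.74 + 711 + 749.65 + 1547.79 = 3364.18
ΣP(Period 0)Q(Period 0) = 3.99×77 + 30.94×25 + 4.06×145 + 1555.75×1 = 307.23 + 773.5 + 588.7 + 1555.75 = 3225.18
link = 3364.18/3225.18 = 1.043098
Link Period 1→Period 2:
ΣP(Period 2)Q(Period 1) = 3.99×91 + 31.82×29 + 5.75×171 + 1634.06×1 = 363.09 + 922.78 + 983.25 + 1634.06 = 3903.18
ΣP(Period 1)Q(Period 1) = 4.62×91 + 28.44×29 + 5.17×171 + 1547.79×1 = 420.42 + 824.76 + 884.07 + 1547.79 = 3677.04
link = 3903.18/3677.04 = 1.061501
Chained index = 100 × 1.043098 × 1.061501 = 110.7249

110.72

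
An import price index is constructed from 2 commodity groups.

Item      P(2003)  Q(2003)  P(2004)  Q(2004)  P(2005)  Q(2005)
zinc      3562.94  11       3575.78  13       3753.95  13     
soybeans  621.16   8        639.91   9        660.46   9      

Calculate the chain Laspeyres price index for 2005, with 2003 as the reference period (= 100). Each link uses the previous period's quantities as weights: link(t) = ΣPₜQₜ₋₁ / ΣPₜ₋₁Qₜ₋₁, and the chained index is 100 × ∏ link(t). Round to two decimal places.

Link 2003→2004:
ΣP(2004)Q(2003) = 3575.78×11 + 639.91×8 = 39333.58 + 5119.28 = 44452.86
ΣP(2003)Q(2003) = 3562.94×11 + 621.16×8 = 39192.34 + 4969.28 = 44161.62
link = 44452.86/44161.62 = 1.006595
Link 2004→2005:
ΣP(2005)Q(2004) = 3753.95×13 + 660.46×9 = 48801.35 + 5944.14 = 54745.49
ΣP(2004)Q(2004) = 3575.78×13 + 639.91×9 = 46485.14 + 5759.19 = 52244.33
link = 54745.49/52244.33 = 1.047874
Chained index = 100 × 1.006595 × 1.047874 = 105.4785

105.48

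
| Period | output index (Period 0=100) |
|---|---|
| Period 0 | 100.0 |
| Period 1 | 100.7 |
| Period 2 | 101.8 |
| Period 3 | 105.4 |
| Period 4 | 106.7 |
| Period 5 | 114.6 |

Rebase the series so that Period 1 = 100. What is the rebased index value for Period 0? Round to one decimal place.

Rebased(Period 0) = 100.0 / 100.7 × 100 = 99.3049

99.3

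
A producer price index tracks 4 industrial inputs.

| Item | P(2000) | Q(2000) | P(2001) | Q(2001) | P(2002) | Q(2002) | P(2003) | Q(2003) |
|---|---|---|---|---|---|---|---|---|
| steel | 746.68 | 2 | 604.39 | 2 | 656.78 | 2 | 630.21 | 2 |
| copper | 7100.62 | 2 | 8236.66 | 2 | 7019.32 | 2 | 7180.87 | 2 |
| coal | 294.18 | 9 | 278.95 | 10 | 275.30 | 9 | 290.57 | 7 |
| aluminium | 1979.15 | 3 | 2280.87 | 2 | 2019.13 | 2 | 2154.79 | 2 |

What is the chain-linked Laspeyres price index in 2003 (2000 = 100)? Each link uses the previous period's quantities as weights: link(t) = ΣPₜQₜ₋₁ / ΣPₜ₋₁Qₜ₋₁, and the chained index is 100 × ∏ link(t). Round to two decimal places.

101.55

Link 2000→2001:
ΣP(2001)Q(2000) = 604.39×2 + 8236.66×2 + 278.95×9 + 2280.87×3 = 1208.78 + 16473.32 + 2510.55 + 6842.61 = 27035.26
ΣP(2000)Q(2000) = 746.68×2 + 7100.62×2 + 294.18×9 + 1979.15×3 = 1493.36 + 14201.24 + 2647.62 + 5937.45 = 24279.67
link = 27035.26/24279.67 = 1.113494
Link 2001→2002:
ΣP(2002)Q(2001) = 656.78×2 + 7019.32×2 + 275.30×10 + 2019.13×2 = 1313.56 + 14038.64 + 2753 + 4038.26 = 22143.46
ΣP(2001)Q(2001) = 604.39×2 + 8236.66×2 + 278.95×10 + 2280.87×2 = 1208.78 + 16473.32 + 2789.5 + 4561.74 = 25033.34
link = 22143.46/25033.34 = 0.884559
Link 2002→2003:
ΣP(2003)Q(2002) = 630.21×2 + 7180.87×2 + 290.57×9 + 2154.79×2 = 1260.42 + 14361.74 + 2615.13 + 4309.58 = 22546.87
ΣP(2002)Q(2002) = 656.78×2 + 7019.32×2 + 275.30×9 + 2019.13×2 = 1313.56 + 14038.64 + 2477.7 + 4038.26 = 21868.16
link = 22546.87/21868.16 = 1.031036
Chained index = 100 × 1.113494 × 0.884559 × 1.031036 = 101.5520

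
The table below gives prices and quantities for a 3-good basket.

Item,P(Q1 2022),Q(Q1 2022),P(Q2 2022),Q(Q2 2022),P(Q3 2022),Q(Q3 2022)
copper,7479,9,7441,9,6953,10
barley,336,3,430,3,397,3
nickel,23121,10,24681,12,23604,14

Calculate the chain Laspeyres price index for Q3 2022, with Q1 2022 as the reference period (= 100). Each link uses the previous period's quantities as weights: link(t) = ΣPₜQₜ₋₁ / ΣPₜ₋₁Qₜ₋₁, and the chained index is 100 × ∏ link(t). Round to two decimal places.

100.16

Link Q1 2022→Q2 2022:
ΣP(Q2 2022)Q(Q1 2022) = 7441×9 + 430×3 + 24681×10 = 66969 + 1290 + 246810 = 315069
ΣP(Q1 2022)Q(Q1 2022) = 7479×9 + 336×3 + 23121×10 = 67311 + 1008 + 231210 = 299529
link = 315069/299529 = 1.051881
Link Q2 2022→Q3 2022:
ΣP(Q3 2022)Q(Q2 2022) = 6953×9 + 397×3 + 23604×12 = 62577 + 1191 + 283248 = 347016
ΣP(Q2 2022)Q(Q2 2022) = 7441×9 + 430×3 + 24681×12 = 66969 + 1290 + 296172 = 364431
link = 347016/364431 = 0.952213
Chained index = 100 × 1.051881 × 0.952213 = 100.1615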